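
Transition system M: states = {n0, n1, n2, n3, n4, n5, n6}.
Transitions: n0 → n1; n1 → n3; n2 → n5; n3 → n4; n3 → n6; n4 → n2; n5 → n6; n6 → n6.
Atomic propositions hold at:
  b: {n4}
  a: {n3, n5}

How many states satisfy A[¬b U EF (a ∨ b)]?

6

Sat(¬b) = {n0, n1, n2, n3, n5, n6}
Sat(a ∨ b) = {n3, n4, n5}
EF (a ∨ b): least fixpoint, start Z0 = {n3, n4, n5}, add states with some successor in Z. Z1 = {n1, n2, n3, n4, n5}; Z2 = {n0, n1, n2, n3, n4, n5}; fixed.
Sat(EF (a ∨ b)) = {n0, n1, n2, n3, n4, n5}
A[¬b U EF (a ∨ b)]: least fixpoint, start Z0 = Sat(EF (a ∨ b)) = {n0, n1, n2, n3, n4, n5}, add states in Sat(¬b) with every successor in Z. Already a fixed point.
Sat(A[¬b U EF (a ∨ b)]) = {n0, n1, n2, n3, n4, n5}
|Sat(A[¬b U EF (a ∨ b)])| = |{n0, n1, n2, n3, n4, n5}| = 6.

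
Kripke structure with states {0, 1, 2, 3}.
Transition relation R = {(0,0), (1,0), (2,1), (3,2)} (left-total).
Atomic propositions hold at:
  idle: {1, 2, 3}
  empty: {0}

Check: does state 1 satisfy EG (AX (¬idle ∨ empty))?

Yes

Sat(¬idle) = {0}
Sat(¬idle ∨ empty) = {0}
Sat(AX (¬idle ∨ empty)) = {s : every successor in {0}} = {0, 1}
EG (AX (¬idle ∨ empty)): greatest fixpoint, start Z0 = {0, 1}, keep only states in Sat with some successor in Z. Already a fixed point.
Sat(EG (AX (¬idle ∨ empty))) = {0, 1}
1 ∈ Sat(EG (AX (¬idle ∨ empty))) = {0, 1}, so the formula holds at 1.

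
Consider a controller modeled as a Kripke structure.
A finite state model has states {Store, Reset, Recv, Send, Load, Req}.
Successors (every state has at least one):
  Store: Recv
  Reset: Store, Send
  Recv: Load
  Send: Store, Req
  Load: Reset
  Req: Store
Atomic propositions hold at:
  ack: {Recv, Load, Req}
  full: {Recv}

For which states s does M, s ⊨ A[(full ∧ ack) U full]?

Sat(full ∧ ack) = {Recv}
A[(full ∧ ack) U full]: least fixpoint, start Z0 = Sat(full) = {Recv}, add states in Sat(full ∧ ack) with every successor in Z. Already a fixed point.
Sat(A[(full ∧ ack) U full]) = {Recv}

{Recv}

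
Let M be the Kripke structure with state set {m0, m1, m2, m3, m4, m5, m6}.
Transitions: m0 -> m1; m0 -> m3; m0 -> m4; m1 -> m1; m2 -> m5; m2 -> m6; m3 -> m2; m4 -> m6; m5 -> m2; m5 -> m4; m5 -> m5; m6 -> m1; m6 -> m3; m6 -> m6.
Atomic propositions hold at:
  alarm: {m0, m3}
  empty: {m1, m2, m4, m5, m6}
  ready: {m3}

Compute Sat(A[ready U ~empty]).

Sat(~empty) = {m0, m3}
A[ready U ~empty]: least fixpoint, start Z0 = Sat(~empty) = {m0, m3}, add states in Sat(ready) with every successor in Z. Already a fixed point.
Sat(A[ready U ~empty]) = {m0, m3}

{m0, m3}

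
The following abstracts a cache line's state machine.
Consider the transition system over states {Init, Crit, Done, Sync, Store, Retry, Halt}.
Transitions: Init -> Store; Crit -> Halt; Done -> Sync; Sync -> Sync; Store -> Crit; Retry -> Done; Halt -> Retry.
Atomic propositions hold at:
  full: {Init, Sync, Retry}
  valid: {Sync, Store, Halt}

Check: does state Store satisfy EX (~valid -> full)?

No

Sat(~valid) = {Init, Crit, Done, Retry}
Sat(~valid -> full) = {Init, Sync, Store, Retry, Halt}
Sat(EX (~valid -> full)) = {s : some successor in {Init, Sync, Store, Retry, Halt}} = {Init, Crit, Done, Sync, Halt}
Store ∉ Sat(EX (~valid -> full)) = {Init, Crit, Done, Sync, Halt}, so the formula does not hold at Store.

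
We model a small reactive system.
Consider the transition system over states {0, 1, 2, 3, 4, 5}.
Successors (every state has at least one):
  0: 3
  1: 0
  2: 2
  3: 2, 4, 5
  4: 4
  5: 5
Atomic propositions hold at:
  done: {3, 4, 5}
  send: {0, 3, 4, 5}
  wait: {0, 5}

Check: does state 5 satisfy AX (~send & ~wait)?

No

Sat(~send) = {1, 2}
Sat(~wait) = {1, 2, 3, 4}
Sat(~send & ~wait) = {1, 2}
Sat(AX (~send & ~wait)) = {s : every successor in {1, 2}} = {2}
5 ∉ Sat(AX (~send & ~wait)) = {2}, so the formula does not hold at 5.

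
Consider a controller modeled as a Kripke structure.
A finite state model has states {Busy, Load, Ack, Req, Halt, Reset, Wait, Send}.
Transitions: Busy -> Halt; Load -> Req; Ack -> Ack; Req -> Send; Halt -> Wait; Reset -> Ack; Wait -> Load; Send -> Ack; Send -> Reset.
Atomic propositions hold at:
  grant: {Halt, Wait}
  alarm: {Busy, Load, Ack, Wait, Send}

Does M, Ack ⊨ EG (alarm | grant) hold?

Sat(alarm | grant) = {Busy, Load, Ack, Halt, Wait, Send}
EG (alarm | grant): greatest fixpoint, start Z0 = {Busy, Load, Ack, Halt, Wait, Send}, keep only states in Sat with some successor in Z. Z1 = {Busy, Ack, Halt, Wait, Send}; Z2 = {Busy, Ack, Halt, Send}; Z3 = {Busy, Ack, Send}; Z4 = {Ack, Send}; fixed.
Sat(EG (alarm | grant)) = {Ack, Send}
Ack ∈ Sat(EG (alarm | grant)) = {Ack, Send}, so the formula holds at Ack.

Yes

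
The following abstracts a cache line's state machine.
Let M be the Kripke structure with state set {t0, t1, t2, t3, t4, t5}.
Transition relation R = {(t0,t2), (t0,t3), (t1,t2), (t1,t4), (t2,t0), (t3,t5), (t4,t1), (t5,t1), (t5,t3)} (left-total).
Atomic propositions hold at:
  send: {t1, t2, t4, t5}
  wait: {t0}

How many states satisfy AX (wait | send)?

4

Sat(wait | send) = {t0, t1, t2, t4, t5}
Sat(AX (wait | send)) = {s : every successor in {t0, t1, t2, t4, t5}} = {t1, t2, t3, t4}
|Sat(AX (wait | send))| = |{t1, t2, t3, t4}| = 4.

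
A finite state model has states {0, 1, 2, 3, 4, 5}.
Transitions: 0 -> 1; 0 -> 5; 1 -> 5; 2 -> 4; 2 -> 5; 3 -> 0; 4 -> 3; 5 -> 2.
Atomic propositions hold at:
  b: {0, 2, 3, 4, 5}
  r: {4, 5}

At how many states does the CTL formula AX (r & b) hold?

Sat(r & b) = {4, 5}
Sat(AX (r & b)) = {s : every successor in {4, 5}} = {1, 2}
|Sat(AX (r & b))| = |{1, 2}| = 2.

2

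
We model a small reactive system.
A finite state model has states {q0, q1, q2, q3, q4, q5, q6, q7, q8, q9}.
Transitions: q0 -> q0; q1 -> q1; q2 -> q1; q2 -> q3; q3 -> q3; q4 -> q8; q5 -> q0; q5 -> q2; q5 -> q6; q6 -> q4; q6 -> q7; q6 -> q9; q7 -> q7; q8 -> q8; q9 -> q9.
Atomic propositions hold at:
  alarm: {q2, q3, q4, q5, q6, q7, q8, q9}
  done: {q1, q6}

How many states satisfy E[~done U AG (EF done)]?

3

Sat(~done) = {q0, q2, q3, q4, q5, q7, q8, q9}
EF done: least fixpoint, start Z0 = {q1, q6}, add states with some successor in Z. Z1 = {q1, q2, q5, q6}; fixed.
Sat(EF done) = {q1, q2, q5, q6}
AG (EF done): greatest fixpoint, start Z0 = {q1, q2, q5, q6}, keep only states in Sat with every successor in Z. Z1 = {q1}; fixed.
Sat(AG (EF done)) = {q1}
E[~done U AG (EF done)]: least fixpoint, start Z0 = Sat(AG (EF done)) = {q1}, add states in Sat(~done) with some successor in Z. Z1 = {q1, q2}; Z2 = {q1, q2, q5}; fixed.
Sat(E[~done U AG (EF done)]) = {q1, q2, q5}
|Sat(E[~done U AG (EF done)])| = |{q1, q2, q5}| = 3.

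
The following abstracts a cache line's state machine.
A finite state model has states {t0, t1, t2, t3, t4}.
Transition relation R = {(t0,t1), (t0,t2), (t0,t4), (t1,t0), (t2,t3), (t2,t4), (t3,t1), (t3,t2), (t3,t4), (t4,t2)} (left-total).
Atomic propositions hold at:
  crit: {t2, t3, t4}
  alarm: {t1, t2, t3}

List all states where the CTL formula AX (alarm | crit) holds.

Sat(alarm | crit) = {t1, t2, t3, t4}
Sat(AX (alarm | crit)) = {s : every successor in {t1, t2, t3, t4}} = {t0, t2, t3, t4}

{t0, t2, t3, t4}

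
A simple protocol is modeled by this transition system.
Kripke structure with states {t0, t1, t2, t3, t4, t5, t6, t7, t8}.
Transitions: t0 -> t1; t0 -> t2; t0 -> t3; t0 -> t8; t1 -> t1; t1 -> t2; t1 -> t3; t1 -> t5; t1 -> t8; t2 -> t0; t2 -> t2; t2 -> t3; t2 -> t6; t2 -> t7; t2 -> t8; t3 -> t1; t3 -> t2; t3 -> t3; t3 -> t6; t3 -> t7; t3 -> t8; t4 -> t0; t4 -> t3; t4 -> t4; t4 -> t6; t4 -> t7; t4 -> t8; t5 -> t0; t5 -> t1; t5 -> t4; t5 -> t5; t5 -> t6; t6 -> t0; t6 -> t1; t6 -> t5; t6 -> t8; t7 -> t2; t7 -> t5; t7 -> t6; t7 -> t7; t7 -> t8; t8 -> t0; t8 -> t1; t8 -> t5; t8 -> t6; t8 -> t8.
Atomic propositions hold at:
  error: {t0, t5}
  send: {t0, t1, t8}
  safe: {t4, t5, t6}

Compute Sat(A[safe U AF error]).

{t0, t5}

AF error: least fixpoint, start Z0 = {t0, t5}, add states with every successor in Z. Already a fixed point.
Sat(AF error) = {t0, t5}
A[safe U AF error]: least fixpoint, start Z0 = Sat(AF error) = {t0, t5}, add states in Sat(safe) with every successor in Z. Already a fixed point.
Sat(A[safe U AF error]) = {t0, t5}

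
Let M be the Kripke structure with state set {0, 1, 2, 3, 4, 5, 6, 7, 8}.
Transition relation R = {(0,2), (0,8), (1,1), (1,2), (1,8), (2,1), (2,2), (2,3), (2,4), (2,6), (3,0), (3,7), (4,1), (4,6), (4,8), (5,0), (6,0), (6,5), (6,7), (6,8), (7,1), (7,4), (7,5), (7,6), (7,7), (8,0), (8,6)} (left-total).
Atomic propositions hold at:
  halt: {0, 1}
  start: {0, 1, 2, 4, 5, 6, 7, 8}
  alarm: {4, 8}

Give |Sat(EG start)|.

8

EG start: greatest fixpoint, start Z0 = {0, 1, 2, 4, 5, 6, 7, 8}, keep only states in Sat with some successor in Z. Already a fixed point.
Sat(EG start) = {0, 1, 2, 4, 5, 6, 7, 8}
|Sat(EG start)| = |{0, 1, 2, 4, 5, 6, 7, 8}| = 8.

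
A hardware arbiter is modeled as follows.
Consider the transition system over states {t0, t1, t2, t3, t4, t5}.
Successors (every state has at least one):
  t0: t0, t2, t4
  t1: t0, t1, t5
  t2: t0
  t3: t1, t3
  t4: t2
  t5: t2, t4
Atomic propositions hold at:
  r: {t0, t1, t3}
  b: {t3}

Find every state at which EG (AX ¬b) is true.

{t0, t1, t2, t4, t5}

Sat(¬b) = {t0, t1, t2, t4, t5}
Sat(AX ¬b) = {s : every successor in {t0, t1, t2, t4, t5}} = {t0, t1, t2, t4, t5}
EG (AX ¬b): greatest fixpoint, start Z0 = {t0, t1, t2, t4, t5}, keep only states in Sat with some successor in Z. Already a fixed point.
Sat(EG (AX ¬b)) = {t0, t1, t2, t4, t5}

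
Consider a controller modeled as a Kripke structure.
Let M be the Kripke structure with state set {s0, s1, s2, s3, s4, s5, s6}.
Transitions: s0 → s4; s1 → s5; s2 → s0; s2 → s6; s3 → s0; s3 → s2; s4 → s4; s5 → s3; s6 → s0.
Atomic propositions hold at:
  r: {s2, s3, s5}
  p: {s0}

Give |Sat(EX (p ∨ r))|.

Sat(p ∨ r) = {s0, s2, s3, s5}
Sat(EX (p ∨ r)) = {s : some successor in {s0, s2, s3, s5}} = {s1, s2, s3, s5, s6}
|Sat(EX (p ∨ r))| = |{s1, s2, s3, s5, s6}| = 5.

5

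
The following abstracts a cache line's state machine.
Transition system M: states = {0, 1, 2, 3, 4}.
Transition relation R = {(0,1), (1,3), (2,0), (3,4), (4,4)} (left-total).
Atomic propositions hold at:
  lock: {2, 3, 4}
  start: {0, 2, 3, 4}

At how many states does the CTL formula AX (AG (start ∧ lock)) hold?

Sat(start ∧ lock) = {2, 3, 4}
AG (start ∧ lock): greatest fixpoint, start Z0 = {2, 3, 4}, keep only states in Sat with every successor in Z. Z1 = {3, 4}; fixed.
Sat(AG (start ∧ lock)) = {3, 4}
Sat(AX (AG (start ∧ lock))) = {s : every successor in {3, 4}} = {1, 3, 4}
|Sat(AX (AG (start ∧ lock)))| = |{1, 3, 4}| = 3.

3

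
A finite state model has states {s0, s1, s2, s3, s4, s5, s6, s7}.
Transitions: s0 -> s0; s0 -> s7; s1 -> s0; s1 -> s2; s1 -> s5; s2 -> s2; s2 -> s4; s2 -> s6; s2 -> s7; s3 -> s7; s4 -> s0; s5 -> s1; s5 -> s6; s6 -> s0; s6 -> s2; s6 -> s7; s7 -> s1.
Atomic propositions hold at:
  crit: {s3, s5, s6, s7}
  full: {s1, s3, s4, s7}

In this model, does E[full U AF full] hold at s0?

AF full: least fixpoint, start Z0 = {s1, s3, s4, s7}, add states with every successor in Z. Already a fixed point.
Sat(AF full) = {s1, s3, s4, s7}
E[full U AF full]: least fixpoint, start Z0 = Sat(AF full) = {s1, s3, s4, s7}, add states in Sat(full) with some successor in Z. Already a fixed point.
Sat(E[full U AF full]) = {s1, s3, s4, s7}
s0 ∉ Sat(E[full U AF full]) = {s1, s3, s4, s7}, so the formula does not hold at s0.

No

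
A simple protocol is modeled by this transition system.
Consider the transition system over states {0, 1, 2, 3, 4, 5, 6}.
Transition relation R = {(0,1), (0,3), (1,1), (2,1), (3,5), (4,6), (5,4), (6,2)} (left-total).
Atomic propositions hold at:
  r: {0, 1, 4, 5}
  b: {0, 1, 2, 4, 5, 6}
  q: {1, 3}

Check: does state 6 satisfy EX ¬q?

Sat(¬q) = {0, 2, 4, 5, 6}
Sat(EX ¬q) = {s : some successor in {0, 2, 4, 5, 6}} = {3, 4, 5, 6}
6 ∈ Sat(EX ¬q) = {3, 4, 5, 6}, so the formula holds at 6.

Yes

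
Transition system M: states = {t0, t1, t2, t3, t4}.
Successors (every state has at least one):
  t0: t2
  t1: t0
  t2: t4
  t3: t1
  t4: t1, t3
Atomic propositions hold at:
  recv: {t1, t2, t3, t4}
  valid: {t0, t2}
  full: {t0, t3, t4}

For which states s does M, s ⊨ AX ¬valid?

{t2, t3, t4}

Sat(¬valid) = {t1, t3, t4}
Sat(AX ¬valid) = {s : every successor in {t1, t3, t4}} = {t2, t3, t4}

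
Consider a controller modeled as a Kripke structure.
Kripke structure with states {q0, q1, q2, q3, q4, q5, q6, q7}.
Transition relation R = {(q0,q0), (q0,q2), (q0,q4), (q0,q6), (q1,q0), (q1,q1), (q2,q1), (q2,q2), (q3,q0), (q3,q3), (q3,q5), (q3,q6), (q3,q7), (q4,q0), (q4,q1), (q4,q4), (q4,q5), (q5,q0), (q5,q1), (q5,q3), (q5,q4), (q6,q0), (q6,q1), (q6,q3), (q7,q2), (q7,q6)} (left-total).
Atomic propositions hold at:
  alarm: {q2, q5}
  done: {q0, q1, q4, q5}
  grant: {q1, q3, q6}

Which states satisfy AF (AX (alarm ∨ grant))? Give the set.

Sat(alarm ∨ grant) = {q1, q2, q3, q5, q6}
Sat(AX (alarm ∨ grant)) = {s : every successor in {q1, q2, q3, q5, q6}} = {q2, q7}
AF (AX (alarm ∨ grant)): least fixpoint, start Z0 = {q2, q7}, add states with every successor in Z. Already a fixed point.
Sat(AF (AX (alarm ∨ grant))) = {q2, q7}

{q2, q7}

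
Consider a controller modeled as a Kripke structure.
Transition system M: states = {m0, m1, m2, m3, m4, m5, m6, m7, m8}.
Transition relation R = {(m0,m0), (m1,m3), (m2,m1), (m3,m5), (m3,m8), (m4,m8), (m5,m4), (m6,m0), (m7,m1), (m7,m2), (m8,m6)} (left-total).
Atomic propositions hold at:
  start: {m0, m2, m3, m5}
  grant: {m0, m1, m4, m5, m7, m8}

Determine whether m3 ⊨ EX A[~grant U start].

Sat(~grant) = {m2, m3, m6}
A[~grant U start]: least fixpoint, start Z0 = Sat(start) = {m0, m2, m3, m5}, add states in Sat(~grant) with every successor in Z. Z1 = {m0, m2, m3, m5, m6}; fixed.
Sat(A[~grant U start]) = {m0, m2, m3, m5, m6}
Sat(EX A[~grant U start]) = {s : some successor in {m0, m2, m3, m5, m6}} = {m0, m1, m3, m6, m7, m8}
m3 ∈ Sat(EX A[~grant U start]) = {m0, m1, m3, m6, m7, m8}, so the formula holds at m3.

Yes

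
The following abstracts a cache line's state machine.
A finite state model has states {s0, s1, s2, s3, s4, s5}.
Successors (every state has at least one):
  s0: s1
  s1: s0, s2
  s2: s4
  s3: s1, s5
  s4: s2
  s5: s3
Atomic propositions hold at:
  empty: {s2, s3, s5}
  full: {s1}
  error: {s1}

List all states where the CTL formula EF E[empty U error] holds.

{s0, s1, s3, s5}

E[empty U error]: least fixpoint, start Z0 = Sat(error) = {s1}, add states in Sat(empty) with some successor in Z. Z1 = {s1, s3}; Z2 = {s1, s3, s5}; fixed.
Sat(E[empty U error]) = {s1, s3, s5}
EF E[empty U error]: least fixpoint, start Z0 = {s1, s3, s5}, add states with some successor in Z. Z1 = {s0, s1, s3, s5}; fixed.
Sat(EF E[empty U error]) = {s0, s1, s3, s5}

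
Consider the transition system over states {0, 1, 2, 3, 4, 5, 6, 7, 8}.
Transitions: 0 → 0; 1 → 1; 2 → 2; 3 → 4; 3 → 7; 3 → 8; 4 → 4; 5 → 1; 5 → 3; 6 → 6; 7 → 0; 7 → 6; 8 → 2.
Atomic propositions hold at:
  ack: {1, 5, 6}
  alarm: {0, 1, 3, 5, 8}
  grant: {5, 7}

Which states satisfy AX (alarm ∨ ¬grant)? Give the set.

{0, 1, 2, 4, 5, 6, 7, 8}

Sat(¬grant) = {0, 1, 2, 3, 4, 6, 8}
Sat(alarm ∨ ¬grant) = {0, 1, 2, 3, 4, 5, 6, 8}
Sat(AX (alarm ∨ ¬grant)) = {s : every successor in {0, 1, 2, 3, 4, 5, 6, 8}} = {0, 1, 2, 4, 5, 6, 7, 8}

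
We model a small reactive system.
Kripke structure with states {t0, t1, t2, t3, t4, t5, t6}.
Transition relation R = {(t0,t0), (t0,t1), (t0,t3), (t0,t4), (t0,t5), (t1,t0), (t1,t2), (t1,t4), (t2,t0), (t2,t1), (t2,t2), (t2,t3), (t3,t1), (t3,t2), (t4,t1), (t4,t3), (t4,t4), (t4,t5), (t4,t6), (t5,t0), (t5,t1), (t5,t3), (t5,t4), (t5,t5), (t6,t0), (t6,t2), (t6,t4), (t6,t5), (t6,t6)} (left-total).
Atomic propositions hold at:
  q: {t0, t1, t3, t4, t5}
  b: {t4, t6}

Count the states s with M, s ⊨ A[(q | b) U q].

5

Sat(q | b) = {t0, t1, t3, t4, t5, t6}
A[(q | b) U q]: least fixpoint, start Z0 = Sat(q) = {t0, t1, t3, t4, t5}, add states in Sat(q | b) with every successor in Z. Already a fixed point.
Sat(A[(q | b) U q]) = {t0, t1, t3, t4, t5}
|Sat(A[(q | b) U q])| = |{t0, t1, t3, t4, t5}| = 5.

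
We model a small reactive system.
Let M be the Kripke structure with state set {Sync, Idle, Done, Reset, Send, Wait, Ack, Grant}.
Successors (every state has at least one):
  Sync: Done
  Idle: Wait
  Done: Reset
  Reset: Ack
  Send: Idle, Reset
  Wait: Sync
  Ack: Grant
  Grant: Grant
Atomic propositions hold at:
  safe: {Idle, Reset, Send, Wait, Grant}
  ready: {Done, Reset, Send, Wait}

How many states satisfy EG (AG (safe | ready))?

Sat(safe | ready) = {Idle, Done, Reset, Send, Wait, Grant}
AG (safe | ready): greatest fixpoint, start Z0 = {Idle, Done, Reset, Send, Wait, Grant}, keep only states in Sat with every successor in Z. Z1 = {Idle, Done, Send, Grant}; Z2 = {Grant}; fixed.
Sat(AG (safe | ready)) = {Grant}
EG (AG (safe | ready)): greatest fixpoint, start Z0 = {Grant}, keep only states in Sat with some successor in Z. Already a fixed point.
Sat(EG (AG (safe | ready))) = {Grant}
|Sat(EG (AG (safe | ready)))| = |{Grant}| = 1.

1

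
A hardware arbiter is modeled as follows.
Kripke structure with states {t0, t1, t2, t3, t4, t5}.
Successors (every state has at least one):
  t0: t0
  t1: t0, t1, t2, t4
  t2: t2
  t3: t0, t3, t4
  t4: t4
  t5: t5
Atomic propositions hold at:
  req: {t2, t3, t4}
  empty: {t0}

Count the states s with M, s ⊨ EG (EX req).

4

Sat(EX req) = {s : some successor in {t2, t3, t4}} = {t1, t2, t3, t4}
EG (EX req): greatest fixpoint, start Z0 = {t1, t2, t3, t4}, keep only states in Sat with some successor in Z. Already a fixed point.
Sat(EG (EX req)) = {t1, t2, t3, t4}
|Sat(EG (EX req))| = |{t1, t2, t3, t4}| = 4.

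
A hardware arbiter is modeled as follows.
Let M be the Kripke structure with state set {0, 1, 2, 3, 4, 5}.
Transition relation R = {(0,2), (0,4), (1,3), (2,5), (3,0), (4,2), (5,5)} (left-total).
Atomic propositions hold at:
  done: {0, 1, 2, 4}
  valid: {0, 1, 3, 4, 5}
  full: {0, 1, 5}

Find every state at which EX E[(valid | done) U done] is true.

Sat(valid | done) = {0, 1, 2, 3, 4, 5}
E[(valid | done) U done]: least fixpoint, start Z0 = Sat(done) = {0, 1, 2, 4}, add states in Sat(valid | done) with some successor in Z. Z1 = {0, 1, 2, 3, 4}; fixed.
Sat(E[(valid | done) U done]) = {0, 1, 2, 3, 4}
Sat(EX E[(valid | done) U done]) = {s : some successor in {0, 1, 2, 3, 4}} = {0, 1, 3, 4}

{0, 1, 3, 4}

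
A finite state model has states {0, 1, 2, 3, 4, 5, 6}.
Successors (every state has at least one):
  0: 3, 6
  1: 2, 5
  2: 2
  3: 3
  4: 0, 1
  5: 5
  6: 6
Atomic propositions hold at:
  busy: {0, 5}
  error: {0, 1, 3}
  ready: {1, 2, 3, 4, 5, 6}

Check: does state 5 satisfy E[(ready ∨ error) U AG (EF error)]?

No

Sat(ready ∨ error) = {0, 1, 2, 3, 4, 5, 6}
EF error: least fixpoint, start Z0 = {0, 1, 3}, add states with some successor in Z. Z1 = {0, 1, 3, 4}; fixed.
Sat(EF error) = {0, 1, 3, 4}
AG (EF error): greatest fixpoint, start Z0 = {0, 1, 3, 4}, keep only states in Sat with every successor in Z. Z1 = {3, 4}; Z2 = {3}; fixed.
Sat(AG (EF error)) = {3}
E[(ready ∨ error) U AG (EF error)]: least fixpoint, start Z0 = Sat(AG (EF error)) = {3}, add states in Sat(ready ∨ error) with some successor in Z. Z1 = {0, 3}; Z2 = {0, 3, 4}; fixed.
Sat(E[(ready ∨ error) U AG (EF error)]) = {0, 3, 4}
5 ∉ Sat(E[(ready ∨ error) U AG (EF error)]) = {0, 3, 4}, so the formula does not hold at 5.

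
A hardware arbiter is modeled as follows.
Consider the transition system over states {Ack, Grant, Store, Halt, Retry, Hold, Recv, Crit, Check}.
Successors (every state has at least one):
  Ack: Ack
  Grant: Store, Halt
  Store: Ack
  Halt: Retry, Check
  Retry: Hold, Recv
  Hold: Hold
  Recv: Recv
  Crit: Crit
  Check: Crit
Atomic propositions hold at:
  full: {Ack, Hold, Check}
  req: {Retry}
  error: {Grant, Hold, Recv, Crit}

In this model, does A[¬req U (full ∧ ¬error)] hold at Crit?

Sat(¬req) = {Ack, Grant, Store, Halt, Hold, Recv, Crit, Check}
Sat(¬error) = {Ack, Store, Halt, Retry, Check}
Sat(full ∧ ¬error) = {Ack, Check}
A[¬req U (full ∧ ¬error)]: least fixpoint, start Z0 = Sat((full ∧ ¬error)) = {Ack, Check}, add states in Sat(¬req) with every successor in Z. Z1 = {Ack, Store, Check}; fixed.
Sat(A[¬req U (full ∧ ¬error)]) = {Ack, Store, Check}
Crit ∉ Sat(A[¬req U (full ∧ ¬error)]) = {Ack, Store, Check}, so the formula does not hold at Crit.

No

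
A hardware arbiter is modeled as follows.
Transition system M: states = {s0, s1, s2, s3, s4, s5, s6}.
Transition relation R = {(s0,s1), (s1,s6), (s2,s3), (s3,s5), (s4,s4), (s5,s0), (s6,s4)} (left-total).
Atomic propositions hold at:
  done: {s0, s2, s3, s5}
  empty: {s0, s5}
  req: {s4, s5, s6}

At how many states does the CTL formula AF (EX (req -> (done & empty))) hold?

Sat(done & empty) = {s0, s5}
Sat(req -> (done & empty)) = {s0, s1, s2, s3, s5}
Sat(EX (req -> (done & empty))) = {s : some successor in {s0, s1, s2, s3, s5}} = {s0, s2, s3, s5}
AF (EX (req -> (done & empty))): least fixpoint, start Z0 = {s0, s2, s3, s5}, add states with every successor in Z. Already a fixed point.
Sat(AF (EX (req -> (done & empty)))) = {s0, s2, s3, s5}
|Sat(AF (EX (req -> (done & empty))))| = |{s0, s2, s3, s5}| = 4.

4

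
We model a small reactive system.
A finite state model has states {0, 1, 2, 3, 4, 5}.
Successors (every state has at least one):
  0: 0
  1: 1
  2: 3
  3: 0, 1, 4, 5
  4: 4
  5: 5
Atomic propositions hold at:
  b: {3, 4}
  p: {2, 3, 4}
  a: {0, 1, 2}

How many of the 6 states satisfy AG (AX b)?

1

Sat(AX b) = {s : every successor in {3, 4}} = {2, 4}
AG (AX b): greatest fixpoint, start Z0 = {2, 4}, keep only states in Sat with every successor in Z. Z1 = {4}; fixed.
Sat(AG (AX b)) = {4}
|Sat(AG (AX b))| = |{4}| = 1.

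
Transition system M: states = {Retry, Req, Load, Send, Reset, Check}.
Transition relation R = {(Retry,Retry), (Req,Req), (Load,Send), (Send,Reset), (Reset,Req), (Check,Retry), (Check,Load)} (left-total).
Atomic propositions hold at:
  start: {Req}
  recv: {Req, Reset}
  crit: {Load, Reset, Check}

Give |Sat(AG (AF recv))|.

4

AF recv: least fixpoint, start Z0 = {Req, Reset}, add states with every successor in Z. Z1 = {Req, Send, Reset}; Z2 = {Req, Load, Send, Reset}; fixed.
Sat(AF recv) = {Req, Load, Send, Reset}
AG (AF recv): greatest fixpoint, start Z0 = {Req, Load, Send, Reset}, keep only states in Sat with every successor in Z. Already a fixed point.
Sat(AG (AF recv)) = {Req, Load, Send, Reset}
|Sat(AG (AF recv))| = |{Req, Load, Send, Reset}| = 4.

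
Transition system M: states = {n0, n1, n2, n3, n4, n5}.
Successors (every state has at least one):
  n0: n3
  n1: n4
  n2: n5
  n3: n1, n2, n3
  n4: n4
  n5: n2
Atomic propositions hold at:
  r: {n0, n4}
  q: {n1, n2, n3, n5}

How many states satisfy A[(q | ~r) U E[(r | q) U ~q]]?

4

Sat(~r) = {n1, n2, n3, n5}
Sat(q | ~r) = {n1, n2, n3, n5}
Sat(r | q) = {n0, n1, n2, n3, n4, n5}
Sat(~q) = {n0, n4}
E[(r | q) U ~q]: least fixpoint, start Z0 = Sat(~q) = {n0, n4}, add states in Sat(r | q) with some successor in Z. Z1 = {n0, n1, n4}; Z2 = {n0, n1, n3, n4}; fixed.
Sat(E[(r | q) U ~q]) = {n0, n1, n3, n4}
A[(q | ~r) U E[(r | q) U ~q]]: least fixpoint, start Z0 = Sat(E[(r | q) U ~q]) = {n0, n1, n3, n4}, add states in Sat(q | ~r) with every successor in Z. Already a fixed point.
Sat(A[(q | ~r) U E[(r | q) U ~q]]) = {n0, n1, n3, n4}
|Sat(A[(q | ~r) U E[(r | q) U ~q]])| = |{n0, n1, n3, n4}| = 4.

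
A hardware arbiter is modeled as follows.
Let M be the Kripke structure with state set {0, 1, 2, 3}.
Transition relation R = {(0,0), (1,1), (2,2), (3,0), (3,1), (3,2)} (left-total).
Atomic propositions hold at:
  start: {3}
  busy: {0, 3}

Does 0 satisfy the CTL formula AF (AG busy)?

Yes

AG busy: greatest fixpoint, start Z0 = {0, 3}, keep only states in Sat with every successor in Z. Z1 = {0}; fixed.
Sat(AG busy) = {0}
AF (AG busy): least fixpoint, start Z0 = {0}, add states with every successor in Z. Already a fixed point.
Sat(AF (AG busy)) = {0}
0 ∈ Sat(AF (AG busy)) = {0}, so the formula holds at 0.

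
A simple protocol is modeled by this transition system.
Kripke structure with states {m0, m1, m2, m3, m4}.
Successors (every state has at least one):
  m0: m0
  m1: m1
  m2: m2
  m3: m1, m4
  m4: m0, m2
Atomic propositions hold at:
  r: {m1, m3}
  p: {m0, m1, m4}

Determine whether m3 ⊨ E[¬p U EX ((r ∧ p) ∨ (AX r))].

Yes

Sat(¬p) = {m2, m3}
Sat(r ∧ p) = {m1}
Sat(AX r) = {s : every successor in {m1, m3}} = {m1}
Sat((r ∧ p) ∨ (AX r)) = {m1}
Sat(EX ((r ∧ p) ∨ (AX r))) = {s : some successor in {m1}} = {m1, m3}
E[¬p U EX ((r ∧ p) ∨ (AX r))]: least fixpoint, start Z0 = Sat(EX ((r ∧ p) ∨ (AX r))) = {m1, m3}, add states in Sat(¬p) with some successor in Z. Already a fixed point.
Sat(E[¬p U EX ((r ∧ p) ∨ (AX r))]) = {m1, m3}
m3 ∈ Sat(E[¬p U EX ((r ∧ p) ∨ (AX r))]) = {m1, m3}, so the formula holds at m3.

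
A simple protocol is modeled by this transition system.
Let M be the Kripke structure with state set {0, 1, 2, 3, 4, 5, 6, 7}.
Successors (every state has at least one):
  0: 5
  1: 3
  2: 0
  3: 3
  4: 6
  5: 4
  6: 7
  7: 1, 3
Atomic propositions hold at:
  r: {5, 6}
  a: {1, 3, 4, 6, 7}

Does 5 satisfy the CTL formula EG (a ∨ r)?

Sat(a ∨ r) = {1, 3, 4, 5, 6, 7}
EG (a ∨ r): greatest fixpoint, start Z0 = {1, 3, 4, 5, 6, 7}, keep only states in Sat with some successor in Z. Already a fixed point.
Sat(EG (a ∨ r)) = {1, 3, 4, 5, 6, 7}
5 ∈ Sat(EG (a ∨ r)) = {1, 3, 4, 5, 6, 7}, so the formula holds at 5.

Yes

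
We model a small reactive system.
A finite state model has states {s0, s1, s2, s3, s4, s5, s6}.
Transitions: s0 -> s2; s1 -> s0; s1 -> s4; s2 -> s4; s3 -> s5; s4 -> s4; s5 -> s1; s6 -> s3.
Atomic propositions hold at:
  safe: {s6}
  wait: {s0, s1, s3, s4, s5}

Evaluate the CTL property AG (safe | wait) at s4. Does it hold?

Sat(safe | wait) = {s0, s1, s3, s4, s5, s6}
AG (safe | wait): greatest fixpoint, start Z0 = {s0, s1, s3, s4, s5, s6}, keep only states in Sat with every successor in Z. Z1 = {s1, s3, s4, s5, s6}; Z2 = {s3, s4, s5, s6}; Z3 = {s3, s4, s6}; Z4 = {s4, s6}; Z5 = {s4}; fixed.
Sat(AG (safe | wait)) = {s4}
s4 ∈ Sat(AG (safe | wait)) = {s4}, so the formula holds at s4.

Yes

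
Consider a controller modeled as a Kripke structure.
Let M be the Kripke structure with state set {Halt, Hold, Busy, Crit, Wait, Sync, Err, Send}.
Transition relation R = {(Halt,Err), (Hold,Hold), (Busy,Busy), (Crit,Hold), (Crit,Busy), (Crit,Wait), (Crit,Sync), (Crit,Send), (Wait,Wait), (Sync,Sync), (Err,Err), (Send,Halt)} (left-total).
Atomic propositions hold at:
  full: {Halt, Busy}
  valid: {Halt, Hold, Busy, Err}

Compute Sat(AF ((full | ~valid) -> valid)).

{Halt, Hold, Busy, Err, Send}

Sat(~valid) = {Crit, Wait, Sync, Send}
Sat(full | ~valid) = {Halt, Busy, Crit, Wait, Sync, Send}
Sat((full | ~valid) -> valid) = {Halt, Hold, Busy, Err}
AF ((full | ~valid) -> valid): least fixpoint, start Z0 = {Halt, Hold, Busy, Err}, add states with every successor in Z. Z1 = {Halt, Hold, Busy, Err, Send}; fixed.
Sat(AF ((full | ~valid) -> valid)) = {Halt, Hold, Busy, Err, Send}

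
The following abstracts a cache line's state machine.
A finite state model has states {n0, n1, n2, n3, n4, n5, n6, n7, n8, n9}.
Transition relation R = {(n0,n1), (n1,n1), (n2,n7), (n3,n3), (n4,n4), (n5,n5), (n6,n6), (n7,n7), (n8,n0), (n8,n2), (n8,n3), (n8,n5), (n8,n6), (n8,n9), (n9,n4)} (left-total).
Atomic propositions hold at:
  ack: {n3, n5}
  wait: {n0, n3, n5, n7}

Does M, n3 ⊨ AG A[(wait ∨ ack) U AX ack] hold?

Sat(wait ∨ ack) = {n0, n3, n5, n7}
Sat(AX ack) = {s : every successor in {n3, n5}} = {n3, n5}
A[(wait ∨ ack) U AX ack]: least fixpoint, start Z0 = Sat(AX ack) = {n3, n5}, add states in Sat(wait ∨ ack) with every successor in Z. Already a fixed point.
Sat(A[(wait ∨ ack) U AX ack]) = {n3, n5}
AG A[(wait ∨ ack) U AX ack]: greatest fixpoint, start Z0 = {n3, n5}, keep only states in Sat with every successor in Z. Already a fixed point.
Sat(AG A[(wait ∨ ack) U AX ack]) = {n3, n5}
n3 ∈ Sat(AG A[(wait ∨ ack) U AX ack]) = {n3, n5}, so the formula holds at n3.

Yes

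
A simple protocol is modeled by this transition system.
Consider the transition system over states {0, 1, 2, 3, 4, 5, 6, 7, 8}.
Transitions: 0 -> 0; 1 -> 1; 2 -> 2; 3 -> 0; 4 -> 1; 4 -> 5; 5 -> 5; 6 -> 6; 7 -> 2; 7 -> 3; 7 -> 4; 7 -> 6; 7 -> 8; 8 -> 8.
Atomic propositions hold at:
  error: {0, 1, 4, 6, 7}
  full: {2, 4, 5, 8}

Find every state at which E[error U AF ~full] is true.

{0, 1, 3, 4, 6, 7}

Sat(~full) = {0, 1, 3, 6, 7}
AF ~full: least fixpoint, start Z0 = {0, 1, 3, 6, 7}, add states with every successor in Z. Already a fixed point.
Sat(AF ~full) = {0, 1, 3, 6, 7}
E[error U AF ~full]: least fixpoint, start Z0 = Sat(AF ~full) = {0, 1, 3, 6, 7}, add states in Sat(error) with some successor in Z. Z1 = {0, 1, 3, 4, 6, 7}; fixed.
Sat(E[error U AF ~full]) = {0, 1, 3, 4, 6, 7}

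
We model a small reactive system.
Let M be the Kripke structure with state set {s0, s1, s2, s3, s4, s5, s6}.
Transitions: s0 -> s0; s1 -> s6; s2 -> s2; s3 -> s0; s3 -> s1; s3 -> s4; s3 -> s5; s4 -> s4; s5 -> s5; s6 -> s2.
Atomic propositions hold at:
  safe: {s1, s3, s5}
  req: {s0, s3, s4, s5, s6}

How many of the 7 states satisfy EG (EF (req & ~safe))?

Sat(~safe) = {s0, s2, s4, s6}
Sat(req & ~safe) = {s0, s4, s6}
EF (req & ~safe): least fixpoint, start Z0 = {s0, s4, s6}, add states with some successor in Z. Z1 = {s0, s1, s3, s4, s6}; fixed.
Sat(EF (req & ~safe)) = {s0, s1, s3, s4, s6}
EG (EF (req & ~safe)): greatest fixpoint, start Z0 = {s0, s1, s3, s4, s6}, keep only states in Sat with some successor in Z. Z1 = {s0, s1, s3, s4}; Z2 = {s0, s3, s4}; fixed.
Sat(EG (EF (req & ~safe))) = {s0, s3, s4}
|Sat(EG (EF (req & ~safe)))| = |{s0, s3, s4}| = 3.

3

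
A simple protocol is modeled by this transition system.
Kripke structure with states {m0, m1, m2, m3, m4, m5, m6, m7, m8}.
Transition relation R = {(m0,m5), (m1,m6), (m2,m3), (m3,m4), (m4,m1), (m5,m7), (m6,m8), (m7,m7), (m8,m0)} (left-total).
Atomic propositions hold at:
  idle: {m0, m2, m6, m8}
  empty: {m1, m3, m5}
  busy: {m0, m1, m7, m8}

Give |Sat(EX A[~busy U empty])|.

4

Sat(~busy) = {m2, m3, m4, m5, m6}
A[~busy U empty]: least fixpoint, start Z0 = Sat(empty) = {m1, m3, m5}, add states in Sat(~busy) with every successor in Z. Z1 = {m1, m2, m3, m4, m5}; fixed.
Sat(A[~busy U empty]) = {m1, m2, m3, m4, m5}
Sat(EX A[~busy U empty]) = {s : some successor in {m1, m2, m3, m4, m5}} = {m0, m2, m3, m4}
|Sat(EX A[~busy U empty])| = |{m0, m2, m3, m4}| = 4.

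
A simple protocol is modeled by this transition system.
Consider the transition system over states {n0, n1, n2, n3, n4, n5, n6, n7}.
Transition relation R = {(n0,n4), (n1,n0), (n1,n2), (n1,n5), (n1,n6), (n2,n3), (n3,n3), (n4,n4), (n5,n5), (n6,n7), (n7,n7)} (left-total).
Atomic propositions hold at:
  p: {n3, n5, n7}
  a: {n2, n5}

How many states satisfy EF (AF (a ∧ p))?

Sat(a ∧ p) = {n5}
AF (a ∧ p): least fixpoint, start Z0 = {n5}, add states with every successor in Z. Already a fixed point.
Sat(AF (a ∧ p)) = {n5}
EF (AF (a ∧ p)): least fixpoint, start Z0 = {n5}, add states with some successor in Z. Z1 = {n1, n5}; fixed.
Sat(EF (AF (a ∧ p))) = {n1, n5}
|Sat(EF (AF (a ∧ p)))| = |{n1, n5}| = 2.

2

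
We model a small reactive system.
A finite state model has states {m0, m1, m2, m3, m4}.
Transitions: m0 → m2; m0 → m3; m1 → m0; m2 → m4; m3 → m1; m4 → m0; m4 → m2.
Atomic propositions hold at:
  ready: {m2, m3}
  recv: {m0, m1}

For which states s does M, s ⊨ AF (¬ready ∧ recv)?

{m0, m1, m3}

Sat(¬ready) = {m0, m1, m4}
Sat(¬ready ∧ recv) = {m0, m1}
AF (¬ready ∧ recv): least fixpoint, start Z0 = {m0, m1}, add states with every successor in Z. Z1 = {m0, m1, m3}; fixed.
Sat(AF (¬ready ∧ recv)) = {m0, m1, m3}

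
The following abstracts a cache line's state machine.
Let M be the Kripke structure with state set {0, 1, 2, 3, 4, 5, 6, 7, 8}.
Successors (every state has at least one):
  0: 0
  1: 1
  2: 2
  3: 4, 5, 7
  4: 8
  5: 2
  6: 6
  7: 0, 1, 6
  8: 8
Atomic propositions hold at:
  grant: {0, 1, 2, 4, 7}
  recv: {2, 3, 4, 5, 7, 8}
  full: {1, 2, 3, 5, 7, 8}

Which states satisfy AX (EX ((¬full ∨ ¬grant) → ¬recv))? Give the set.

{0, 1, 2, 5, 6, 7}

Sat(¬full) = {0, 4, 6}
Sat(¬grant) = {3, 5, 6, 8}
Sat(¬full ∨ ¬grant) = {0, 3, 4, 5, 6, 8}
Sat(¬recv) = {0, 1, 6}
Sat((¬full ∨ ¬grant) → ¬recv) = {0, 1, 2, 6, 7}
Sat(EX ((¬full ∨ ¬grant) → ¬recv)) = {s : some successor in {0, 1, 2, 6, 7}} = {0, 1, 2, 3, 5, 6, 7}
Sat(AX (EX ((¬full ∨ ¬grant) → ¬recv))) = {s : every successor in {0, 1, 2, 3, 5, 6, 7}} = {0, 1, 2, 5, 6, 7}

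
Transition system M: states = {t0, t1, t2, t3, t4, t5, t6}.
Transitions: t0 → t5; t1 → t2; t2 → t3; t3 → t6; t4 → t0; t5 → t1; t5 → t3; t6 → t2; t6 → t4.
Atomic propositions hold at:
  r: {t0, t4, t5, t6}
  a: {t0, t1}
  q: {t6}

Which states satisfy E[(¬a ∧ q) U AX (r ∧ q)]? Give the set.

{t3}

Sat(¬a) = {t2, t3, t4, t5, t6}
Sat(¬a ∧ q) = {t6}
Sat(r ∧ q) = {t6}
Sat(AX (r ∧ q)) = {s : every successor in {t6}} = {t3}
E[(¬a ∧ q) U AX (r ∧ q)]: least fixpoint, start Z0 = Sat(AX (r ∧ q)) = {t3}, add states in Sat(¬a ∧ q) with some successor in Z. Already a fixed point.
Sat(E[(¬a ∧ q) U AX (r ∧ q)]) = {t3}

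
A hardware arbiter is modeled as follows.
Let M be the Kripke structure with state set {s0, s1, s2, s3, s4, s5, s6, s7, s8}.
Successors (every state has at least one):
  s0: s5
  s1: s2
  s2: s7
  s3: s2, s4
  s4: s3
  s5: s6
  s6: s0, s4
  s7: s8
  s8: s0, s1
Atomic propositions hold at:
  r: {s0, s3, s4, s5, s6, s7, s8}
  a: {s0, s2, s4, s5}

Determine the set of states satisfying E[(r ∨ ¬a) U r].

Sat(¬a) = {s1, s3, s6, s7, s8}
Sat(r ∨ ¬a) = {s0, s1, s3, s4, s5, s6, s7, s8}
E[(r ∨ ¬a) U r]: least fixpoint, start Z0 = Sat(r) = {s0, s3, s4, s5, s6, s7, s8}, add states in Sat(r ∨ ¬a) with some successor in Z. Already a fixed point.
Sat(E[(r ∨ ¬a) U r]) = {s0, s3, s4, s5, s6, s7, s8}

{s0, s3, s4, s5, s6, s7, s8}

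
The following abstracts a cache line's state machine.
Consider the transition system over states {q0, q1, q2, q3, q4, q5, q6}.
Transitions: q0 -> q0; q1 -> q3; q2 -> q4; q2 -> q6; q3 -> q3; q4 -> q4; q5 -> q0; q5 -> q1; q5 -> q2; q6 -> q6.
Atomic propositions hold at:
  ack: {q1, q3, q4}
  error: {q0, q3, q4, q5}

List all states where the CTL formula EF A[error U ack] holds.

A[error U ack]: least fixpoint, start Z0 = Sat(ack) = {q1, q3, q4}, add states in Sat(error) with every successor in Z. Already a fixed point.
Sat(A[error U ack]) = {q1, q3, q4}
EF A[error U ack]: least fixpoint, start Z0 = {q1, q3, q4}, add states with some successor in Z. Z1 = {q1, q2, q3, q4, q5}; fixed.
Sat(EF A[error U ack]) = {q1, q2, q3, q4, q5}

{q1, q2, q3, q4, q5}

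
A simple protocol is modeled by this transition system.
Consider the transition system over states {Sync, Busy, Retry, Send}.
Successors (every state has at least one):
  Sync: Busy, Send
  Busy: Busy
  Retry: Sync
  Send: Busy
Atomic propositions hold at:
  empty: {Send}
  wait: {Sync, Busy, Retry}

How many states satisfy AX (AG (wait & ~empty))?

Sat(~empty) = {Sync, Busy, Retry}
Sat(wait & ~empty) = {Sync, Busy, Retry}
AG (wait & ~empty): greatest fixpoint, start Z0 = {Sync, Busy, Retry}, keep only states in Sat with every successor in Z. Z1 = {Busy, Retry}; Z2 = {Busy}; fixed.
Sat(AG (wait & ~empty)) = {Busy}
Sat(AX (AG (wait & ~empty))) = {s : every successor in {Busy}} = {Busy, Send}
|Sat(AX (AG (wait & ~empty)))| = |{Busy, Send}| = 2.

2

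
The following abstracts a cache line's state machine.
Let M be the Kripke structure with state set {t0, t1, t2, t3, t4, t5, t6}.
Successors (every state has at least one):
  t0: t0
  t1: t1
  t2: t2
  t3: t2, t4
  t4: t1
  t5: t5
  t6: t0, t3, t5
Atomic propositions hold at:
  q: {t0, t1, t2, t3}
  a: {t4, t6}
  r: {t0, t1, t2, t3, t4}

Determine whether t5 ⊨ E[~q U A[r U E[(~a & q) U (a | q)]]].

No

Sat(~q) = {t4, t5, t6}
Sat(~a) = {t0, t1, t2, t3, t5}
Sat(~a & q) = {t0, t1, t2, t3}
Sat(a | q) = {t0, t1, t2, t3, t4, t6}
E[(~a & q) U (a | q)]: least fixpoint, start Z0 = Sat((a | q)) = {t0, t1, t2, t3, t4, t6}, add states in Sat(~a & q) with some successor in Z. Already a fixed point.
Sat(E[(~a & q) U (a | q)]) = {t0, t1, t2, t3, t4, t6}
A[r U E[(~a & q) U (a | q)]]: least fixpoint, start Z0 = Sat(E[(~a & q) U (a | q)]) = {t0, t1, t2, t3, t4, t6}, add states in Sat(r) with every successor in Z. Already a fixed point.
Sat(A[r U E[(~a & q) U (a | q)]]) = {t0, t1, t2, t3, t4, t6}
E[~q U A[r U E[(~a & q) U (a | q)]]]: least fixpoint, start Z0 = Sat(A[r U E[(~a & q) U (a | q)]]) = {t0, t1, t2, t3, t4, t6}, add states in Sat(~q) with some successor in Z. Already a fixed point.
Sat(E[~q U A[r U E[(~a & q) U (a | q)]]]) = {t0, t1, t2, t3, t4, t6}
t5 ∉ Sat(E[~q U A[r U E[(~a & q) U (a | q)]]]) = {t0, t1, t2, t3, t4, t6}, so the formula does not hold at t5.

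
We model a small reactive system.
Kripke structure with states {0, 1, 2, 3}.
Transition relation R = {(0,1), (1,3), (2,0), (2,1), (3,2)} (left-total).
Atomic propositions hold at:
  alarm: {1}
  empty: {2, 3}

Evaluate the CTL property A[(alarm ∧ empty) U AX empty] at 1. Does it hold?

Sat(alarm ∧ empty) = ∅
Sat(AX empty) = {s : every successor in {2, 3}} = {1, 3}
A[(alarm ∧ empty) U AX empty]: least fixpoint, start Z0 = Sat(AX empty) = {1, 3}, add states in Sat(alarm ∧ empty) with every successor in Z. Already a fixed point.
Sat(A[(alarm ∧ empty) U AX empty]) = {1, 3}
1 ∈ Sat(A[(alarm ∧ empty) U AX empty]) = {1, 3}, so the formula holds at 1.

Yes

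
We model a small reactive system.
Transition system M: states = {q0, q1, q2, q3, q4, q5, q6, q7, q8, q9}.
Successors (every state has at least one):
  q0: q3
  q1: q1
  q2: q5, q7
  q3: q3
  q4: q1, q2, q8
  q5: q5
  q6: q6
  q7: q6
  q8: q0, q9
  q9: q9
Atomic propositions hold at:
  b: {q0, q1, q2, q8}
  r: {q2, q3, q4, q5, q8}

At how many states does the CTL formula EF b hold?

5

EF b: least fixpoint, start Z0 = {q0, q1, q2, q8}, add states with some successor in Z. Z1 = {q0, q1, q2, q4, q8}; fixed.
Sat(EF b) = {q0, q1, q2, q4, q8}
|Sat(EF b)| = |{q0, q1, q2, q4, q8}| = 5.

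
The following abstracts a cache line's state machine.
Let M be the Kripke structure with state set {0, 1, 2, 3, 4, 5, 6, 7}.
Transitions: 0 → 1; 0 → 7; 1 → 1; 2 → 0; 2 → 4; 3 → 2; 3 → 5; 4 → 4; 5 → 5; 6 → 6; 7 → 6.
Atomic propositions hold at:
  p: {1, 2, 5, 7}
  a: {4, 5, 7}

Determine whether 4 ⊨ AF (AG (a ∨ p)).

Sat(a ∨ p) = {1, 2, 4, 5, 7}
AG (a ∨ p): greatest fixpoint, start Z0 = {1, 2, 4, 5, 7}, keep only states in Sat with every successor in Z. Z1 = {1, 4, 5}; fixed.
Sat(AG (a ∨ p)) = {1, 4, 5}
AF (AG (a ∨ p)): least fixpoint, start Z0 = {1, 4, 5}, add states with every successor in Z. Already a fixed point.
Sat(AF (AG (a ∨ p))) = {1, 4, 5}
4 ∈ Sat(AF (AG (a ∨ p))) = {1, 4, 5}, so the formula holds at 4.

Yes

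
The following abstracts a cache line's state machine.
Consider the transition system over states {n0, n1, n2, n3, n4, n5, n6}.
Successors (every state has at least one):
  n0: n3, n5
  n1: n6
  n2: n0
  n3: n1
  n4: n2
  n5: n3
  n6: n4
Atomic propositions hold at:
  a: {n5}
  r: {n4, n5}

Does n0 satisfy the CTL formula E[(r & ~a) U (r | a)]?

Sat(~a) = {n0, n1, n2, n3, n4, n6}
Sat(r & ~a) = {n4}
Sat(r | a) = {n4, n5}
E[(r & ~a) U (r | a)]: least fixpoint, start Z0 = Sat((r | a)) = {n4, n5}, add states in Sat(r & ~a) with some successor in Z. Already a fixed point.
Sat(E[(r & ~a) U (r | a)]) = {n4, n5}
n0 ∉ Sat(E[(r & ~a) U (r | a)]) = {n4, n5}, so the formula does not hold at n0.

No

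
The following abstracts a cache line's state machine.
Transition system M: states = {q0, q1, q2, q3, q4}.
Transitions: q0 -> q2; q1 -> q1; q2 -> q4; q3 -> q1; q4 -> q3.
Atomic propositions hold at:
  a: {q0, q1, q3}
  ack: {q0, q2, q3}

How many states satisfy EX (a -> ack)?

3

Sat(a -> ack) = {q0, q2, q3, q4}
Sat(EX (a -> ack)) = {s : some successor in {q0, q2, q3, q4}} = {q0, q2, q4}
|Sat(EX (a -> ack))| = |{q0, q2, q4}| = 3.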